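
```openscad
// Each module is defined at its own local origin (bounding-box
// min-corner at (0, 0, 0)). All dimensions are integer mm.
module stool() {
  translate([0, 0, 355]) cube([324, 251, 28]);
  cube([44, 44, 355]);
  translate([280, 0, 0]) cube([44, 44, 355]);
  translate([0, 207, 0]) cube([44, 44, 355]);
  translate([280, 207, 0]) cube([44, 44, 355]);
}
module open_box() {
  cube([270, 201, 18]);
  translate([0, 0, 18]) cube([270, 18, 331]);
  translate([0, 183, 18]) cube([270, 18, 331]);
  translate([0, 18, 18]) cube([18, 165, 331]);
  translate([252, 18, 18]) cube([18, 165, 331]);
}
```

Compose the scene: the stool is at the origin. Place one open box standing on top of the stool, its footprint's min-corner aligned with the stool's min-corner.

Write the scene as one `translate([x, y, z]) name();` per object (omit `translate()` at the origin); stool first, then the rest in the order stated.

stool();
translate([0, 0, 383]) open_box();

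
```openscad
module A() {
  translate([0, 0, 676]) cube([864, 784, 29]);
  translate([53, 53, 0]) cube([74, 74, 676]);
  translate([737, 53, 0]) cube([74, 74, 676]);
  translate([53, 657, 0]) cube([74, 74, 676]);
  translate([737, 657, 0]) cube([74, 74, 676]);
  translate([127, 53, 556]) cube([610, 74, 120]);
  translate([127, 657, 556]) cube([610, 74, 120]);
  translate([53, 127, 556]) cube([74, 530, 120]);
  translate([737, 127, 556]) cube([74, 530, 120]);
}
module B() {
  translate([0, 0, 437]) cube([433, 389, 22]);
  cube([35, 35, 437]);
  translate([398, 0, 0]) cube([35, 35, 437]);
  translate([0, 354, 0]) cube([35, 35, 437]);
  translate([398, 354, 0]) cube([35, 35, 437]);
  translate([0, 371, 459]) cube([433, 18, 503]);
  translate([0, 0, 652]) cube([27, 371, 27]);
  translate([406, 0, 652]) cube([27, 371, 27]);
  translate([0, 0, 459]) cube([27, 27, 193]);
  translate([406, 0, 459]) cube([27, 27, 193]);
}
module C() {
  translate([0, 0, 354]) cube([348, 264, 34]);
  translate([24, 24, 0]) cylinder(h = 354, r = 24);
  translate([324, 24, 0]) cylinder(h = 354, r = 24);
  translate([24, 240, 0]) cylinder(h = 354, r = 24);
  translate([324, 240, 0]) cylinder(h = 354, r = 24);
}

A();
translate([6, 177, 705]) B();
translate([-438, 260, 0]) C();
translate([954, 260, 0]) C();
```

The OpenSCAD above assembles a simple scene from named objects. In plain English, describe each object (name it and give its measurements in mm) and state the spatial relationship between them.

A is a table: top 864 mm (x) × 784 mm (y), 29 mm thick, upper face at z = 705 mm, on four 74×74 mm square legs, each inset 53 mm from the nearest pair of top edges, running from z = 0 to the bottom of the top. Four apron rails, 74 mm thick and 120 mm tall, run between adjacent legs with their top edges flush with the underside of the top and their outer faces flush with the legs' outer faces.

B is a chair: 433×389 mm seat, 22 mm thick, top at z = 459 mm, on four 35 mm square corner legs flush with the seat edges. A 18 mm thick backrest slab spans the full seat width, extending 503 mm above the seat top, its back face flush with the seat's +y edge. Two armrests of 27×27 mm section run along each side from the seat's front edge to the front of the backrest, top faces 220 mm above the seat top and outer faces flush with the seat's x-edges; a 27×27 mm post under the front of each armrest stands on the seat at the front corner.

C is a four-legged stool. The seat is 348×264 mm, 34 mm thick, top at z = 388 mm. It stands on four round legs, each 48 mm in diameter, from z = 0 to the seat underside, each leg's axis is inset half a diameter from the nearest pair of seat edges (so the leg's bounding box is flush with the corner).

The chair is on top of the table. Two stools sit around the table at the −x, +x sides.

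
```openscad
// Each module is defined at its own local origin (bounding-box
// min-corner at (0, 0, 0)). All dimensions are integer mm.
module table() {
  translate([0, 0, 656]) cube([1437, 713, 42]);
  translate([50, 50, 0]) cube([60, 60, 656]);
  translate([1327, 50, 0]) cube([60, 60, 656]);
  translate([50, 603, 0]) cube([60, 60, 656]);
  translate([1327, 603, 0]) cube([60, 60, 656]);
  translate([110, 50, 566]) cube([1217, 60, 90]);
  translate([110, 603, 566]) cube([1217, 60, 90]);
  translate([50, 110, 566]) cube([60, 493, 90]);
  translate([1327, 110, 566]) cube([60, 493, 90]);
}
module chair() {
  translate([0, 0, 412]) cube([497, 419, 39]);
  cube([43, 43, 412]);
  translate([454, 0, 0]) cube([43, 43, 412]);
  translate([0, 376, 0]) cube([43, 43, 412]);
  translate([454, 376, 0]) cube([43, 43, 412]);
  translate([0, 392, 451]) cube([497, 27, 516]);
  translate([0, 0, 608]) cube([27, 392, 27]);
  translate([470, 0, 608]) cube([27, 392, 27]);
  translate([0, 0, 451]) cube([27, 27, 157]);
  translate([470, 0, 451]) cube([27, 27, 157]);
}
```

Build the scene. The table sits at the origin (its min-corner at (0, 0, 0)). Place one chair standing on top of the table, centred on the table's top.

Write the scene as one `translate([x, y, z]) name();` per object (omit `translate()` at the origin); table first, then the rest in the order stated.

table();
translate([470, 147, 698]) chair();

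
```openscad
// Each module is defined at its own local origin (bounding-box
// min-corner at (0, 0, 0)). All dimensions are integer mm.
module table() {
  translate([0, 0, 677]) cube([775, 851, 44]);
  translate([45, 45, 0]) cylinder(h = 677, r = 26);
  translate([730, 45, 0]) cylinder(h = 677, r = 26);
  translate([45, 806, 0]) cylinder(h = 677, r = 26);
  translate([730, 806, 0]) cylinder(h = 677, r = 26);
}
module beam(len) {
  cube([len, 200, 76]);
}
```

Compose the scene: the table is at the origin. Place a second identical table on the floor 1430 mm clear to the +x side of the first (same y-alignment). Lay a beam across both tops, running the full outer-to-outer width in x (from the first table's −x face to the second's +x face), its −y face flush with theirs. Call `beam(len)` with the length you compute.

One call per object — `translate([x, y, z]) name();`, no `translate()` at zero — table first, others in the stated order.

table();
translate([2205, 0, 0]) table();
translate([0, 0, 721]) beam(2980);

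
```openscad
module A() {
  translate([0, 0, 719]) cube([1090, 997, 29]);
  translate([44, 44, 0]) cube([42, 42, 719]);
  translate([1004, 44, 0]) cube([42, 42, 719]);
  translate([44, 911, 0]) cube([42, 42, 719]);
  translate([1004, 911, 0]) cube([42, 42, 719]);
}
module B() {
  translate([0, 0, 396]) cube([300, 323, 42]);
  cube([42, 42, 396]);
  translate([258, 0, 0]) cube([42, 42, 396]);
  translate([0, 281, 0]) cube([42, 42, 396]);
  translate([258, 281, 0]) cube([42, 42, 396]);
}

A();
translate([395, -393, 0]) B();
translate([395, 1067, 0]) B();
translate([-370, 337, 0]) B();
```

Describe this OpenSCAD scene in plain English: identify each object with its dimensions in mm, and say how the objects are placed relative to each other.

A is a rectangular dining table. The top is 1090×997×29 mm with its upper surface at z = 748 mm. It stands on four 42×42 mm square legs, each inset 44 mm from the nearest pair of top edges, running from the floor to the underside of the top.

B is a four-legged stool. The seat is 300×323 mm, 42 mm thick, top at z = 438 mm. It stands on four square legs, each 42×42 mm in cross-section, from z = 0 to the seat underside, each flush with a corner of the seat.

Three stools sit around the table at the −y, +y, −x sides.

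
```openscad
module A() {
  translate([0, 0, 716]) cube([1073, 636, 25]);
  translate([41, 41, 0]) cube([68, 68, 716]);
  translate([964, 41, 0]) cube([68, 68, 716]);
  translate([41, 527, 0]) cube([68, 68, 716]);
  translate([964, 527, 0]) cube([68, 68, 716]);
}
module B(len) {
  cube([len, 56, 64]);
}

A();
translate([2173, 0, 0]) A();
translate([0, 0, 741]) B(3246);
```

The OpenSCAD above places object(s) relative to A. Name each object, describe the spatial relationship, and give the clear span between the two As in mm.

A is a table. B is a beam. A beam spans the tops of two tables. The clear span between the two tables is 1100 mm.

Second table starts at x = 2173; first ends at x = 1073; clear span = 2173 − 1073 = 1100 mm.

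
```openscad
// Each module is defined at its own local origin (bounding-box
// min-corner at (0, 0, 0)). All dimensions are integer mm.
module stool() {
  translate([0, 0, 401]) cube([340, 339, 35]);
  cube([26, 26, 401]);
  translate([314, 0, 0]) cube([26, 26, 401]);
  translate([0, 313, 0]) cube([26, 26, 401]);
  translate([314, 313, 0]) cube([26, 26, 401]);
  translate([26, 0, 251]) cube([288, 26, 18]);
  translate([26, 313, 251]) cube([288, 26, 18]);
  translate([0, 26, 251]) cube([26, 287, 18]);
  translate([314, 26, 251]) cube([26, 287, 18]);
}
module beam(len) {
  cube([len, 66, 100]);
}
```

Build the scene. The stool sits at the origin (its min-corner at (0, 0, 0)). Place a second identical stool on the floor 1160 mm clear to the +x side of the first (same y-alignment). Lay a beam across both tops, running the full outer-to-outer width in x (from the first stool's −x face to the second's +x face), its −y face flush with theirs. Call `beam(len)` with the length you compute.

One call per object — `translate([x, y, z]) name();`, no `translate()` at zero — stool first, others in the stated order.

stool();
translate([1500, 0, 0]) stool();
translate([0, 0, 436]) beam(1840);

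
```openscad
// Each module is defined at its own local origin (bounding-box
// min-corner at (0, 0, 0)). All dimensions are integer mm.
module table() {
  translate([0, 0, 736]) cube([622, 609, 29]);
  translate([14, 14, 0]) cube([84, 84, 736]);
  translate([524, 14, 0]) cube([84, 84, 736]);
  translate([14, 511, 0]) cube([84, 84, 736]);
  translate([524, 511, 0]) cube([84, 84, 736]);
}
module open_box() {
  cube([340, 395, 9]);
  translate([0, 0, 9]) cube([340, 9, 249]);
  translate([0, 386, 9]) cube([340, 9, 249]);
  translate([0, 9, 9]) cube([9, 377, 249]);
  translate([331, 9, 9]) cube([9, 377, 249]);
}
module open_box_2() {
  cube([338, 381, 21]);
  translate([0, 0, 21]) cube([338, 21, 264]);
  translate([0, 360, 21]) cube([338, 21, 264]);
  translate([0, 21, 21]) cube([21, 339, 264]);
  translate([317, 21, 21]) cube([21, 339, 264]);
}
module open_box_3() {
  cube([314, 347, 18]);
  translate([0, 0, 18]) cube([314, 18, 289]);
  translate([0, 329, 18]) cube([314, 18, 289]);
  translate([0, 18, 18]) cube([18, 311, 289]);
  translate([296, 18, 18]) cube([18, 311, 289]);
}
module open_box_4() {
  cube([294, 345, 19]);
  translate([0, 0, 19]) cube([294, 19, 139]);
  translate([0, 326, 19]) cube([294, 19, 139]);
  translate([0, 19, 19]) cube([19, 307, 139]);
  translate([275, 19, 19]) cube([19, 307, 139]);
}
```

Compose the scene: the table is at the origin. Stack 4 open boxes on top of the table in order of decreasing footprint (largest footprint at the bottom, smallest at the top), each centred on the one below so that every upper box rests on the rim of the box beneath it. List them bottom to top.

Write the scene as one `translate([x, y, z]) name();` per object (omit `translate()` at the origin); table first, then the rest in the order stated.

table();
translate([141, 107, 765]) open_box();
translate([142, 114, 1023]) open_box_2();
translate([154, 131, 1308]) open_box_3();
translate([164, 132, 1615]) open_box_4();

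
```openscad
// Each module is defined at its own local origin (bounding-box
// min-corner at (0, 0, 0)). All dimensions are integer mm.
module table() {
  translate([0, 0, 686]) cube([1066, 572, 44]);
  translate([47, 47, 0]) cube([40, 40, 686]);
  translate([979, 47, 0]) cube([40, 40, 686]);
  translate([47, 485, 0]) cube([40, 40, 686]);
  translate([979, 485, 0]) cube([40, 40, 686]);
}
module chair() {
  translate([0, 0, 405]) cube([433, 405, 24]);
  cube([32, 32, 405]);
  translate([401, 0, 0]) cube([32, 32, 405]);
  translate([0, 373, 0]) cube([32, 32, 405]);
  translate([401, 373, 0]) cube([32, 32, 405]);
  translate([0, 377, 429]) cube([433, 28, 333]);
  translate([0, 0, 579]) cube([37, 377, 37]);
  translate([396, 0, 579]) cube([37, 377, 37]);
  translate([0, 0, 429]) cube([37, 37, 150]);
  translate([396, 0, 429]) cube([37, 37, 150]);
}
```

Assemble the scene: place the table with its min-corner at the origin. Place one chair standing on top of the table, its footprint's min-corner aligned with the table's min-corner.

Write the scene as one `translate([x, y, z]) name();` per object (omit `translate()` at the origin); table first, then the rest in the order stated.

table();
translate([0, 0, 730]) chair();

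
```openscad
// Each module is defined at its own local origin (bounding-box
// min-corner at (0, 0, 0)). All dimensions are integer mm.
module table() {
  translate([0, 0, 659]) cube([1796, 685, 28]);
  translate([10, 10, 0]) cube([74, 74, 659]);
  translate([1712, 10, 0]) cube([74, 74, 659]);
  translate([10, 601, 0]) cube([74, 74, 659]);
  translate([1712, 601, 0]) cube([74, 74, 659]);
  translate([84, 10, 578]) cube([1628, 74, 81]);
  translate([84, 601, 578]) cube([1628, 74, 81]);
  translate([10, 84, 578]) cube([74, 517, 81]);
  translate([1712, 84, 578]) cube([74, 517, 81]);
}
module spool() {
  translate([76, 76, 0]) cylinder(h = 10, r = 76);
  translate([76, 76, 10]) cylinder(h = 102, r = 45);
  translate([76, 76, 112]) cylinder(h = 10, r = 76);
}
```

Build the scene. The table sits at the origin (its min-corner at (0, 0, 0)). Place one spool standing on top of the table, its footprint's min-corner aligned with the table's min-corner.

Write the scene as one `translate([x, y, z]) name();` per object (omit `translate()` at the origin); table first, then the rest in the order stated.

table();
translate([0, 0, 687]) spool();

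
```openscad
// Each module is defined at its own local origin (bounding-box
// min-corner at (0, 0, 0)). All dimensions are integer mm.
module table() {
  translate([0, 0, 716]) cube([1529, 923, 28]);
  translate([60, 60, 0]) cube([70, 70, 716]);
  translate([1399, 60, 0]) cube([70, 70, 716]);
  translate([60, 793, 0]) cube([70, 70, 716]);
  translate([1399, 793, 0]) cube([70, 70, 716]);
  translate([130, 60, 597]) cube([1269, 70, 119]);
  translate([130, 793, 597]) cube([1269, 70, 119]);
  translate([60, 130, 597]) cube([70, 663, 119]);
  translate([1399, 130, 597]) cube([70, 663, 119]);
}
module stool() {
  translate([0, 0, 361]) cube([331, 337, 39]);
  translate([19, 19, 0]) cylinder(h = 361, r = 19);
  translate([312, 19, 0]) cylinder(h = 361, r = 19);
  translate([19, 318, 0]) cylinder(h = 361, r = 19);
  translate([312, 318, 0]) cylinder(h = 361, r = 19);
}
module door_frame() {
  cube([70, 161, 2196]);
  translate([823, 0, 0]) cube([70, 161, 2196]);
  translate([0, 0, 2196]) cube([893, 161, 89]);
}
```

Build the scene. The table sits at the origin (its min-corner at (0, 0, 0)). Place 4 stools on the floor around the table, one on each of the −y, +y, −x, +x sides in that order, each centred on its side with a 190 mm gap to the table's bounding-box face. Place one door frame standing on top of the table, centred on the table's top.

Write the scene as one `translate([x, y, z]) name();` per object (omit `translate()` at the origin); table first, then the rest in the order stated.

table();
translate([599, -527, 0]) stool();
translate([599, 1113, 0]) stool();
translate([-521, 293, 0]) stool();
translate([1719, 293, 0]) stool();
translate([318, 381, 744]) door_frame();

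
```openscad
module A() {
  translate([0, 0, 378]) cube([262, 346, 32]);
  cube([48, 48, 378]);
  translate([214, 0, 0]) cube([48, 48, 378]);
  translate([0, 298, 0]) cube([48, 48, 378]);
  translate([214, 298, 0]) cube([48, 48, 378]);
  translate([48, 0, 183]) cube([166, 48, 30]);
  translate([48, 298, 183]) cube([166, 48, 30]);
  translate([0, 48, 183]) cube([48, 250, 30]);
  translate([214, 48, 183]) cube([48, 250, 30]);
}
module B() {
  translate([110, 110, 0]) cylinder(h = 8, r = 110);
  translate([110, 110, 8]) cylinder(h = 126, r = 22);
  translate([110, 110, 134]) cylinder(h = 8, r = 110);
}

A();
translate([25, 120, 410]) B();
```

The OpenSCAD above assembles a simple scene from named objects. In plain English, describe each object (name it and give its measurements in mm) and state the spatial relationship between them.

A is a four-legged stool. The seat is a 262×346×32 mm slab whose top surface is at z = 410 mm; four square legs, each 48×48 mm in cross-section, run from the floor (z = 0) to the underside of the seat, each flush with a corner of the seat. Four stretchers, 48 mm wide and 30 mm tall, connect adjacent legs with their undersides at z = 183 mm, each running between the inner faces of the legs it joins and aligned with the legs' outer faces on the other axis.

B is a spool: two coaxial disc flanges of radius 110 mm and thickness 8 mm, joined by a core cylinder of radius 22 mm and height 126 mm. The lower flange rests on z = 0 and the three cylinders share a vertical axis.

The spool is on top of the stool.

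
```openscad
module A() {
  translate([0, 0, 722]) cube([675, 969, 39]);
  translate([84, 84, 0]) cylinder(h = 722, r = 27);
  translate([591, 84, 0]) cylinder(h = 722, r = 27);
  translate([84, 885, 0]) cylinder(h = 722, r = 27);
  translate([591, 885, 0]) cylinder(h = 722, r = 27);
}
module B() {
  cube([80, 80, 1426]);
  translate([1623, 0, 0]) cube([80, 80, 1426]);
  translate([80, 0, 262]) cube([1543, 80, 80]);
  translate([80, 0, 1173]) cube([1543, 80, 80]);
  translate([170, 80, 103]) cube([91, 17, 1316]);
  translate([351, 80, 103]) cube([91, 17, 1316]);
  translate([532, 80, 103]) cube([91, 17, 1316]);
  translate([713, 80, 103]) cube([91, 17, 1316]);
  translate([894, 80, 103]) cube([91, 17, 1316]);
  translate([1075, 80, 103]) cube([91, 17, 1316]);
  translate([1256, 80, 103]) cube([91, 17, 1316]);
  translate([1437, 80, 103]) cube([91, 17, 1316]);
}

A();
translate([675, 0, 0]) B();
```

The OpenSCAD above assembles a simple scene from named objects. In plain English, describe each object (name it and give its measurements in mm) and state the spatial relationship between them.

A is a rectangular dining table. The top is 675×969×39 mm with its upper surface at z = 761 mm. It stands on four round legs of 54 mm diameter, each leg's bounding box inset 57 mm from the nearest pair of top edges, running from the floor to the underside of the top.

B is a fence section. Two 80×80 mm posts, 1426 mm tall, stand on the floor with a clear span of 1543 mm between their inner faces. Two horizontal rails of 80×80 mm section span the gap between the posts with their undersides at z = 262 mm and z = 1173 mm, flush with the posts' −y face. 8 pickets, each 91 mm wide, 17 mm thick and 1316 mm tall, are fixed to the +y face of the rails with their bottoms at z = 103 mm, evenly spaced across the span with equal gaps (rounded down to the nearest mm) at the −x end and between each pair — any rounding remainder accumulates at the +x end.

The fence section is against the table's +x side, with their −y faces flush.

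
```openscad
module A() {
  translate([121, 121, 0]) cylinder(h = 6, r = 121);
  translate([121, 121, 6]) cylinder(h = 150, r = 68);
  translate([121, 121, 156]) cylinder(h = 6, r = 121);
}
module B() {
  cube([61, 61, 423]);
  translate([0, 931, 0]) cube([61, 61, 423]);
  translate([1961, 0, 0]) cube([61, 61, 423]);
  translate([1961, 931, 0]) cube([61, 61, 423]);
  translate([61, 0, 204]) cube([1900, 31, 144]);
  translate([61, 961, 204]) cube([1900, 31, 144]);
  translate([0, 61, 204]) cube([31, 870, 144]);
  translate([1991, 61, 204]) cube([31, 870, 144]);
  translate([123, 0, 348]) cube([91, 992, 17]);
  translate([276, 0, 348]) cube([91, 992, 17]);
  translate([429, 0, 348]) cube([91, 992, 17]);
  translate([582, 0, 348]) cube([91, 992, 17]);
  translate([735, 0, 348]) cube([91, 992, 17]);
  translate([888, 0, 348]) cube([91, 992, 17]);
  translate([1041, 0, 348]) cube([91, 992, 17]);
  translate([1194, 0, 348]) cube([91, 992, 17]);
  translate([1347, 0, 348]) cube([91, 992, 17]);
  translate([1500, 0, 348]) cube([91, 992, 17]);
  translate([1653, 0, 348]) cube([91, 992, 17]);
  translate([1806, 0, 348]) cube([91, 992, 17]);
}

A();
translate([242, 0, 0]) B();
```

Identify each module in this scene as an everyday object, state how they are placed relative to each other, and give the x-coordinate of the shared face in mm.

A is a spool. B is a bed frame. The bed frame is against the spool's +x side, with their −y faces flush. The x-coordinate of the shared face is 242 mm.

The spool's +x face and the bed frame's −x face are both at x = 242 mm.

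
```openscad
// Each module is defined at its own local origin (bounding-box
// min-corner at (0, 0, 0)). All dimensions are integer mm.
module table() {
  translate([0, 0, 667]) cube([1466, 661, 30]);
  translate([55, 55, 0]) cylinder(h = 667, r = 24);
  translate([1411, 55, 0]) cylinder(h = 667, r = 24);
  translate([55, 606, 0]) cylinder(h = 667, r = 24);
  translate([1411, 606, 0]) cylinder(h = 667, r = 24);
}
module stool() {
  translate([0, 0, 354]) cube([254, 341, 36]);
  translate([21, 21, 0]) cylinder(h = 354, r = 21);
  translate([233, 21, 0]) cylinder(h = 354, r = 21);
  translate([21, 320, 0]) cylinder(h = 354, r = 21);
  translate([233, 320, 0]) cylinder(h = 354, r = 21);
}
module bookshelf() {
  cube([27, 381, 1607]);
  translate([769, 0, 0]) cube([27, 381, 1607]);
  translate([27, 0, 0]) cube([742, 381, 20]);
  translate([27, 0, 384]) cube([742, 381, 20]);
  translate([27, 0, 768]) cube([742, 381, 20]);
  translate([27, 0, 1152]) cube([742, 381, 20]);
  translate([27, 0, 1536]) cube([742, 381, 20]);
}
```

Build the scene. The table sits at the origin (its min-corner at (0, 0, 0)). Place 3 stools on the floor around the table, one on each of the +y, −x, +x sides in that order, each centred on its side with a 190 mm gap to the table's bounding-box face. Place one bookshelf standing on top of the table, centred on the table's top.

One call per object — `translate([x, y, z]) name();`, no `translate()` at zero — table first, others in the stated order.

table();
translate([606, 851, 0]) stool();
translate([-444, 160, 0]) stool();
translate([1656, 160, 0]) stool();
translate([335, 140, 697]) bookshelf();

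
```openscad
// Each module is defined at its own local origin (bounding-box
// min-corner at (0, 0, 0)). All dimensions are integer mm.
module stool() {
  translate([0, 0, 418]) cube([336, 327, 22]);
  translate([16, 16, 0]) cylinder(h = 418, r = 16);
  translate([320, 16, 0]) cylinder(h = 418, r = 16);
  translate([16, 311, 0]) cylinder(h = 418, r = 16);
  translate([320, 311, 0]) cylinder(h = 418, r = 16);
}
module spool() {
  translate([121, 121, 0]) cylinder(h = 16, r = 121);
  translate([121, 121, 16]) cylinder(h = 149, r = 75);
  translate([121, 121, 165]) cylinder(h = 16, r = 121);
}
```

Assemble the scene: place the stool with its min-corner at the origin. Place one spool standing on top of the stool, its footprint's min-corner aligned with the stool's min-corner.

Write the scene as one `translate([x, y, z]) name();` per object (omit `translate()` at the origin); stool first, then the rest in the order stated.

stool();
translate([0, 0, 440]) spool();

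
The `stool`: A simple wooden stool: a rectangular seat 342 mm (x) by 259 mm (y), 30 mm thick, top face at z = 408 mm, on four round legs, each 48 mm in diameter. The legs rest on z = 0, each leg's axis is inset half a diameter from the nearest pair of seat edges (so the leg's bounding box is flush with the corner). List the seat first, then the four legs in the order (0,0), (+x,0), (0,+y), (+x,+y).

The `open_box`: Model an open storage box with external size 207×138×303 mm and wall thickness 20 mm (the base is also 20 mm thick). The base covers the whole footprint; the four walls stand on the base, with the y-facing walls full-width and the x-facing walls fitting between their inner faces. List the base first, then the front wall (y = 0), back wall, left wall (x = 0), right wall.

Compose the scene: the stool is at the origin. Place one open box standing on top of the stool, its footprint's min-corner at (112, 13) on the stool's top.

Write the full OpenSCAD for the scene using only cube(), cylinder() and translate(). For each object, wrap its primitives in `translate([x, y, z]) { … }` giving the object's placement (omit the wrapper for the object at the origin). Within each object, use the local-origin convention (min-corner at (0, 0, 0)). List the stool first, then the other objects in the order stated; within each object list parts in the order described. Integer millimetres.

translate([0, 0, 378]) cube([342, 259, 30]);
translate([24, 24, 0]) cylinder(h = 378, r = 24);
translate([318, 24, 0]) cylinder(h = 378, r = 24);
translate([24, 235, 0]) cylinder(h = 378, r = 24);
translate([318, 235, 0]) cylinder(h = 378, r = 24);
translate([112, 13, 408]) {
  cube([207, 138, 20]);
  translate([0, 0, 20]) cube([207, 20, 283]);
  translate([0, 118, 20]) cube([207, 20, 283]);
  translate([0, 20, 20]) cube([20, 98, 283]);
  translate([187, 20, 20]) cube([20, 98, 283]);
}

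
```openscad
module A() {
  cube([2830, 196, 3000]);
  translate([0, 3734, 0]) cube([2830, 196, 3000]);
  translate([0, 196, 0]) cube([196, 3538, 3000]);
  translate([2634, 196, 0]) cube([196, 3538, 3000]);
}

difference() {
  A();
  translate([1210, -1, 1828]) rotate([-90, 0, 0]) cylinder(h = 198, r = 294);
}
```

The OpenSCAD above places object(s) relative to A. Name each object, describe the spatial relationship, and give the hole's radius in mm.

The subtracted cylinder has r = 294 mm.

A is a house frame. The house frame has a circular hole through its front wall. The hole's radius is 294 mm.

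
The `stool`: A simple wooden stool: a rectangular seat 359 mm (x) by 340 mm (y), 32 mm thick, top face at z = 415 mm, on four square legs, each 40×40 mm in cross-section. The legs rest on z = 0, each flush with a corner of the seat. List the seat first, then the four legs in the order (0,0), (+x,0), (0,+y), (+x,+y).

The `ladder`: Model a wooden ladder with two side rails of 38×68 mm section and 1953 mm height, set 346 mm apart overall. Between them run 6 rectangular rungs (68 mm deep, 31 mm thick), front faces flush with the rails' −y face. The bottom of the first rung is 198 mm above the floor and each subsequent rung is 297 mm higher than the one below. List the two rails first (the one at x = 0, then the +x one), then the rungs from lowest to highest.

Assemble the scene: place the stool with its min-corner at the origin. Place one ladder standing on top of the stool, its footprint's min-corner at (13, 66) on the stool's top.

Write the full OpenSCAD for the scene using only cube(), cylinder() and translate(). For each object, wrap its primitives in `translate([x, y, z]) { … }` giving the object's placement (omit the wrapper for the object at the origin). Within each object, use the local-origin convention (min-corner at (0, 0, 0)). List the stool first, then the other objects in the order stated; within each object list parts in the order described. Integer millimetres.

translate([0, 0, 383]) cube([359, 340, 32]);
cube([40, 40, 383]);
translate([319, 0, 0]) cube([40, 40, 383]);
translate([0, 300, 0]) cube([40, 40, 383]);
translate([319, 300, 0]) cube([40, 40, 383]);
translate([13, 66, 415]) {
  cube([38, 68, 1953]);
  translate([308, 0, 0]) cube([38, 68, 1953]);
  translate([38, 0, 198]) cube([270, 68, 31]);
  translate([38, 0, 495]) cube([270, 68, 31]);
  translate([38, 0, 792]) cube([270, 68, 31]);
  translate([38, 0, 1089]) cube([270, 68, 31]);
  translate([38, 0, 1386]) cube([270, 68, 31]);
  translate([38, 0, 1683]) cube([270, 68, 31]);
}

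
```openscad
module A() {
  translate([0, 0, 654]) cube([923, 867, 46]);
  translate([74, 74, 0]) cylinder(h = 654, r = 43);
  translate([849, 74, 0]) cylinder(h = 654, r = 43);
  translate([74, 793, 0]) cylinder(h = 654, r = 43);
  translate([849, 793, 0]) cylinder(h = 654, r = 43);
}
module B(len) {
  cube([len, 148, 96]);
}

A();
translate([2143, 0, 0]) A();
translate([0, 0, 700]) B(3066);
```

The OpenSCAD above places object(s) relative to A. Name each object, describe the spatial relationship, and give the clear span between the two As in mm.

Second table starts at x = 2143; first ends at x = 923; clear span = 2143 − 923 = 1220 mm.

A is a table. B is a beam. A beam spans the tops of two tables. The clear span between the two tables is 1220 mm.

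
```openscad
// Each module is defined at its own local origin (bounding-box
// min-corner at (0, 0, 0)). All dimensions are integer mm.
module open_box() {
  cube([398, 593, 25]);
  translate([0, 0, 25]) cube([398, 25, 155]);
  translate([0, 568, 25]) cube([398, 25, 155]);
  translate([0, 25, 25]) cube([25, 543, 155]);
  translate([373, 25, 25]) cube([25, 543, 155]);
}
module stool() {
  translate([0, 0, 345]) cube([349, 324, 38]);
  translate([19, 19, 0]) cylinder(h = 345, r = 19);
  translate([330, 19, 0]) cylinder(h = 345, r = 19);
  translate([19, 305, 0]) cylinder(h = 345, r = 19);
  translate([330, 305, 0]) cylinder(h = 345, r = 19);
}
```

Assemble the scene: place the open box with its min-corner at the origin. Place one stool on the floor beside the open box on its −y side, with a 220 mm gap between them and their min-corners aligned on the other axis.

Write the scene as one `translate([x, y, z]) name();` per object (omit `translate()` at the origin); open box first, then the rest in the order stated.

open_box();
translate([0, -544, 0]) stool();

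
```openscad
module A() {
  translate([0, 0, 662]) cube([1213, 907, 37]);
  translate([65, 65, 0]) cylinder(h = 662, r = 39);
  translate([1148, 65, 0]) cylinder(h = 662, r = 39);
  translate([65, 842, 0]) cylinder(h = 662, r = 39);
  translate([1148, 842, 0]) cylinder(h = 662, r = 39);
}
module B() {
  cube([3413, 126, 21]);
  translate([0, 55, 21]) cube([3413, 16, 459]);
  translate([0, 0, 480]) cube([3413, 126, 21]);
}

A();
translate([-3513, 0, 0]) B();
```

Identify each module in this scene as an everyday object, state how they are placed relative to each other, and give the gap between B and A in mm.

The I-beam's nearest face is 100 mm from the table's −x face.

A is a table. B is an I-beam. The I-beam is on the floor beside the table on its −x side. The gap between the I-beam and the table is 100 mm.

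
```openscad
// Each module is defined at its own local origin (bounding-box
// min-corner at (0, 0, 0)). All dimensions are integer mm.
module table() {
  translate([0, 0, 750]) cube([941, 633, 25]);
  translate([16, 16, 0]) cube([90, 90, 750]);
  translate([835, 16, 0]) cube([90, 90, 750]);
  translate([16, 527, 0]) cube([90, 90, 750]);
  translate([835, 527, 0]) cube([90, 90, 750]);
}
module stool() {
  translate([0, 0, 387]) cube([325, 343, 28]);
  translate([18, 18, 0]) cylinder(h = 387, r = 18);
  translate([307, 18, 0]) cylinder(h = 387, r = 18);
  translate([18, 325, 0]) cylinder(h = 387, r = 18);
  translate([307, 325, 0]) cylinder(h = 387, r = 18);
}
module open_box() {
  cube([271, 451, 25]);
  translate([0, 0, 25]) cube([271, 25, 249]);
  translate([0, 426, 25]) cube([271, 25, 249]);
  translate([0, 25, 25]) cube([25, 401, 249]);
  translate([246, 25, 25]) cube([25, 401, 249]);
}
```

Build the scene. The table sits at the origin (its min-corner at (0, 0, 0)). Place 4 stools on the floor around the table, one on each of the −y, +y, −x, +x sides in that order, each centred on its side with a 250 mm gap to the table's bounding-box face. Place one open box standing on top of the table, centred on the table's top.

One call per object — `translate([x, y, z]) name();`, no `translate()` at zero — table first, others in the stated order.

table();
translate([308, -593, 0]) stool();
translate([308, 883, 0]) stool();
translate([-575, 145, 0]) stool();
translate([1191, 145, 0]) stool();
translate([335, 91, 775]) open_box();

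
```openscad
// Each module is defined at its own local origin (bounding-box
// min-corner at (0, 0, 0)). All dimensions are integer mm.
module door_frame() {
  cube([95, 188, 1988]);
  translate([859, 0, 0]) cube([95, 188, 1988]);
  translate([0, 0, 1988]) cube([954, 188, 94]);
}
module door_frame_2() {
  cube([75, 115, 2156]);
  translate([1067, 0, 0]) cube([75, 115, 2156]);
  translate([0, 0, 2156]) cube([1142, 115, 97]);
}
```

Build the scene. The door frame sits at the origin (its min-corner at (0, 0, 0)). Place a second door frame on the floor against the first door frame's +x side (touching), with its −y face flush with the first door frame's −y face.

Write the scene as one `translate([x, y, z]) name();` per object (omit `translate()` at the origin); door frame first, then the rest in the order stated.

door_frame();
translate([954, 0, 0]) door_frame_2();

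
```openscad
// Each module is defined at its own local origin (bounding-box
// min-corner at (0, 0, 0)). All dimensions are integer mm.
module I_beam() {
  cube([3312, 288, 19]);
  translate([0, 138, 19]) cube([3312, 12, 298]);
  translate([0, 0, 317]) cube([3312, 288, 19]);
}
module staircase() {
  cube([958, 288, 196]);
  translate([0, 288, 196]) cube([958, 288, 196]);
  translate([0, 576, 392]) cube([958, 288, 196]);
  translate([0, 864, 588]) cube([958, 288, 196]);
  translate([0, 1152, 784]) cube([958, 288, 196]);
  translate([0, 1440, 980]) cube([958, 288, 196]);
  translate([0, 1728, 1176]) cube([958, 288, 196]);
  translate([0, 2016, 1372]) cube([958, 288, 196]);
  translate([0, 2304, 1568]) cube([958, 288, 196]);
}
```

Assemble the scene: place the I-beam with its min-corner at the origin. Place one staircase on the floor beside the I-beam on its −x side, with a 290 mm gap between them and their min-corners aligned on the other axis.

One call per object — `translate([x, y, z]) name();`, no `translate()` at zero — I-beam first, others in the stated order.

I_beam();
translate([-1248, 0, 0]) staircase();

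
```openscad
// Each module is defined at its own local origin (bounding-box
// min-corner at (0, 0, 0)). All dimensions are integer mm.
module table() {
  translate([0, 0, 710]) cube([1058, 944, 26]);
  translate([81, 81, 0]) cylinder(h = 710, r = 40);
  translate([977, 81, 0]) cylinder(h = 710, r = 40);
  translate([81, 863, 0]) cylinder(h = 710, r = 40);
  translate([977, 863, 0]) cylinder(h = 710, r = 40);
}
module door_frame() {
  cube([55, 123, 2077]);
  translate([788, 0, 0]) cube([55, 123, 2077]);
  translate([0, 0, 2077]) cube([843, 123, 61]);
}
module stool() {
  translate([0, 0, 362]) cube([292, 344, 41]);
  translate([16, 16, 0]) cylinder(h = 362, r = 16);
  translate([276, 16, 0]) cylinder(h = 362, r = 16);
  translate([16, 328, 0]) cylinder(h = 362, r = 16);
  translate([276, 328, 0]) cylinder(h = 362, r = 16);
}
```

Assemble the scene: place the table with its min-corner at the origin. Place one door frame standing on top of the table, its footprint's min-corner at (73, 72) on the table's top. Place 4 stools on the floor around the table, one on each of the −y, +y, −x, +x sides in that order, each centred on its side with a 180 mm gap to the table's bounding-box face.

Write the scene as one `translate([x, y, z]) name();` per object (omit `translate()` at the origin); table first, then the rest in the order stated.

table();
translate([73, 72, 736]) door_frame();
translate([383, -524, 0]) stool();
translate([383, 1124, 0]) stool();
translate([-472, 300, 0]) stool();
translate([1238, 300, 0]) stool();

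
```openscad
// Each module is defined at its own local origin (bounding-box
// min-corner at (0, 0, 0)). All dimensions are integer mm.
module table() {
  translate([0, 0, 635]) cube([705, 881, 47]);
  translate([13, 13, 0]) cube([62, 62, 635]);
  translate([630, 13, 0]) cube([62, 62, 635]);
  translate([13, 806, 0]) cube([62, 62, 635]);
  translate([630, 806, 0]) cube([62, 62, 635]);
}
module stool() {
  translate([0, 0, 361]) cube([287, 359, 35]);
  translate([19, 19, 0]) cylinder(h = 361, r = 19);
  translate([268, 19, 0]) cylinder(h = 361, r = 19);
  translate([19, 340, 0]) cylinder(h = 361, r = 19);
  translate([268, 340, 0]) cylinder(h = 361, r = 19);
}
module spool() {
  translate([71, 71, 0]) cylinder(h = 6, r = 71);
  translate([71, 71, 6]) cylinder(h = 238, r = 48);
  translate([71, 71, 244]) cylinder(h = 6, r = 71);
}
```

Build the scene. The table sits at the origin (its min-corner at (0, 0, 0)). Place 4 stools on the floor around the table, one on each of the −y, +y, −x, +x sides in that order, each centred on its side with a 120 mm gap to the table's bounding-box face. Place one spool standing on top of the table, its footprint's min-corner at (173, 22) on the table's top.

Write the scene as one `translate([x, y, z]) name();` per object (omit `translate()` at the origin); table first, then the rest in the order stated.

table();
translate([209, -479, 0]) stool();
translate([209, 1001, 0]) stool();
translate([-407, 261, 0]) stool();
translate([825, 261, 0]) stool();
translate([173, 22, 682]) spool();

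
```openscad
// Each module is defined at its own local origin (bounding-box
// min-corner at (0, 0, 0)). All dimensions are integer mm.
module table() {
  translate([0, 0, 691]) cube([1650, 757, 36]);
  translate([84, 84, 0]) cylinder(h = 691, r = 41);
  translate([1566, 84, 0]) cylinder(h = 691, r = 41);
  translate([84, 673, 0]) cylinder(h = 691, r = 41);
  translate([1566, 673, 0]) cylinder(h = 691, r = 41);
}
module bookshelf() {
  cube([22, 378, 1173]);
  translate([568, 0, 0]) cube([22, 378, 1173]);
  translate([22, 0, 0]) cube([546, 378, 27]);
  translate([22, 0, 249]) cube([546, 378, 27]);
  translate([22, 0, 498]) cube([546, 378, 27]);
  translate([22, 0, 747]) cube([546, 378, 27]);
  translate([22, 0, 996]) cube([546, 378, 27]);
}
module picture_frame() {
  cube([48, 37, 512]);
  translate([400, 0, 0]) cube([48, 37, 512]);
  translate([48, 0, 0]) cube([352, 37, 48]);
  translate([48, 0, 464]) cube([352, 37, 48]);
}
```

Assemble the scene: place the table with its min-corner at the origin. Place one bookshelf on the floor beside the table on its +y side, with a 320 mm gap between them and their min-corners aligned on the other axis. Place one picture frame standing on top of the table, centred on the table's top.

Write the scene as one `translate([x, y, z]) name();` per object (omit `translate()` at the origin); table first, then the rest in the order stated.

table();
translate([0, 1077, 0]) bookshelf();
translate([601, 360, 727]) picture_frame();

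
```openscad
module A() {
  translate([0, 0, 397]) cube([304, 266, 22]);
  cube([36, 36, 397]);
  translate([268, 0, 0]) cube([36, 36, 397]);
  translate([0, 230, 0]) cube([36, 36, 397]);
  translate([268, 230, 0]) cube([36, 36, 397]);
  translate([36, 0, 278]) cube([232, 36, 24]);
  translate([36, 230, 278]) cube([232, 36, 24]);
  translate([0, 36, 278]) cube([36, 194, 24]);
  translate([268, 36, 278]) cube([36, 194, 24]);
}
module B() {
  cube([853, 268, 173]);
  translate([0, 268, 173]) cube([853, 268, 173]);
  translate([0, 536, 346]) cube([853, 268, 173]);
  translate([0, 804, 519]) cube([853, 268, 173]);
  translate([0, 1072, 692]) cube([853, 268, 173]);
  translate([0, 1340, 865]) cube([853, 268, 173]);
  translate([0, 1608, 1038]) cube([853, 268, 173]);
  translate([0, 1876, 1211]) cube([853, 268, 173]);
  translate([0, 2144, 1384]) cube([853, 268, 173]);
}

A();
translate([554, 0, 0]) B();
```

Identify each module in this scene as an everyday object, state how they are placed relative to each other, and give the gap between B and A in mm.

A is a stool. B is a staircase. The staircase is on the floor beside the stool on its +x side. The gap between the staircase and the stool is 250 mm.

The staircase's nearest face is 250 mm from the stool's +x face.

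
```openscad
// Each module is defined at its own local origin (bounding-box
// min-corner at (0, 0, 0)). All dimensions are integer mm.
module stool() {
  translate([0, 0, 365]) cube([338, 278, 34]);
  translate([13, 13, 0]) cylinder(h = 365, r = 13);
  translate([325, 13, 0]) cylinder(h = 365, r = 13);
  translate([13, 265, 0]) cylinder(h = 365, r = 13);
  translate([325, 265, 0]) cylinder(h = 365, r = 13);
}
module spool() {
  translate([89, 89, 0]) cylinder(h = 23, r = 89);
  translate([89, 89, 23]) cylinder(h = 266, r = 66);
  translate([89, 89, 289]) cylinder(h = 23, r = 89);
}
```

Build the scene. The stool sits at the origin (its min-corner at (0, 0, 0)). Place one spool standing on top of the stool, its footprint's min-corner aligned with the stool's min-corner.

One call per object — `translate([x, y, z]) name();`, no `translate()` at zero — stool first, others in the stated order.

stool();
translate([0, 0, 399]) spool();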